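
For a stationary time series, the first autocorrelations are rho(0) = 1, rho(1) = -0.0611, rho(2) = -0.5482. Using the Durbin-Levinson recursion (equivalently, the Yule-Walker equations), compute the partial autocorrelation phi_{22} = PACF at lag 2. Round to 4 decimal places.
\phi_{22} = -0.5540

The PACF at lag k is phi_{kk}, the last component of the solution
to the Yule-Walker system G_k phi = r_k where
  (G_k)_{ij} = rho(|i - j|), (r_k)_i = rho(i), i,j = 1..k.
Equivalently, Durbin-Levinson gives phi_{kk} iteratively:
  phi_{11} = rho(1)
  phi_{kk} = [rho(k) - sum_{j=1..k-1} phi_{k-1,j} rho(k-j)]
            / [1 - sum_{j=1..k-1} phi_{k-1,j} rho(j)],
  phi_{k,j} = phi_{k-1,j} - phi_{kk} phi_{k-1,k-j},  j = 1..k-1.
Step k = 1:
  phi_11 = rho(1) = -0.0611.
Step k = 2:
  phi_22 = [rho(2) - phi_11 rho(1)] / [1 - phi_11 rho(1)] = [-0.5482 - (-0.0611)(-0.0611)] / [1 - (-0.0611)(-0.0611)]
         = -0.55193321 / 0.99626679 = -0.554.
Therefore phi_{22} = -0.5540.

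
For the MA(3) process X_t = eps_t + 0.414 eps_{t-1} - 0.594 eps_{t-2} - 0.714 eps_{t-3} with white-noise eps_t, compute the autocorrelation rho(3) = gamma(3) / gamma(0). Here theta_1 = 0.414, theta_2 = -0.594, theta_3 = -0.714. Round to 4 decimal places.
\rho(3) = -0.3510

For an MA(q) process with theta_0 = 1, the autocovariance is
  gamma(k) = sigma^2 * sum_{i=0..q-k} theta_i * theta_{i+k},
and rho(k) = gamma(k) / gamma(0). Sigma^2 cancels.
  numerator   = (1)*(-0.714) = -0.714.
  denominator = (1)^2 + (0.414)^2 + (-0.594)^2 + (-0.714)^2 = 2.034028.
  rho(3) = -0.714 / 2.034028 = -0.3510.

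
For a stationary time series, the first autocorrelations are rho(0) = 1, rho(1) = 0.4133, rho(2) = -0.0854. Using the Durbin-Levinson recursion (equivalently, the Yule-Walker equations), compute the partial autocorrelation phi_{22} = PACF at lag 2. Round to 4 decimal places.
\phi_{22} = -0.3090

The PACF at lag k is phi_{kk}, the last component of the solution
to the Yule-Walker system G_k phi = r_k where
  (G_k)_{ij} = rho(|i - j|), (r_k)_i = rho(i), i,j = 1..k.
Equivalently, Durbin-Levinson gives phi_{kk} iteratively:
  phi_{11} = rho(1)
  phi_{kk} = [rho(k) - sum_{j=1..k-1} phi_{k-1,j} rho(k-j)]
            / [1 - sum_{j=1..k-1} phi_{k-1,j} rho(j)],
  phi_{k,j} = phi_{k-1,j} - phi_{kk} phi_{k-1,k-j},  j = 1..k-1.
Step k = 1:
  phi_11 = rho(1) = 0.4133.
Step k = 2:
  phi_22 = [rho(2) - phi_11 rho(1)] / [1 - phi_11 rho(1)] = [-0.0854 - (0.4133)(0.4133)] / [1 - (0.4133)(0.4133)]
         = -0.25621689 / 0.82918311 = -0.309.
Therefore phi_{22} = -0.3090.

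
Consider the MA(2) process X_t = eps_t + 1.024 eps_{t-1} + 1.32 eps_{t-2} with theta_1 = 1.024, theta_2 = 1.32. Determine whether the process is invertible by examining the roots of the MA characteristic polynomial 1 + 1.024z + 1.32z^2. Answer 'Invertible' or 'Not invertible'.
\text{Not invertible}

The MA(q) characteristic polynomial is P(z) = 1 + 1.024z + 1.32z^2.
Invertibility requires all roots to lie outside the unit circle, i.e. |z| > 1 for every root.
Set 1 + (1.024) z + (1.32) z^2 = 0, i.e. a z^2 + b z + c = 0 with a = 1.32, b = 1.024, c = 1.
Discriminant D = b^2 - 4ac = (1.024)^2 - 4*(1.32)*1 = 1.048576 - (5.28) = -4.231424.
D < 0, so the roots are the complex-conjugate pair z = (-b +/- i sqrt(-D)) / (2a) = -0.3879 +/- 0.7792i.
For a conjugate pair |z|^2 = z * conj(z) = (product of roots) = c/a = 1/(1.32) = 0.757576, so |z| = sqrt(0.757576) = 0.8704 for both roots.
Moduli of all roots: 0.8704, 0.8704.
All moduli strictly greater than 1? No.
Verdict: Not invertible.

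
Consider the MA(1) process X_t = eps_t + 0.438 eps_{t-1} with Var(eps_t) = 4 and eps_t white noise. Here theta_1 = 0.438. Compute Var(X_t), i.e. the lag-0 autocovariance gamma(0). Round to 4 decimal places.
\gamma(0) = 4.7674

For an MA(q) process X_t = eps_t + sum_i theta_i eps_{t-i} with
Var(eps_t) = sigma^2, the variance is
  gamma(0) = sigma^2 * (1 + sum_i theta_i^2).
  sum_i theta_i^2 = (0.438)^2 = 0.191844.
  gamma(0) = 4 * (1 + 0.191844) = 4 * 1.191844 = 4.767376, which rounds to 4.7674.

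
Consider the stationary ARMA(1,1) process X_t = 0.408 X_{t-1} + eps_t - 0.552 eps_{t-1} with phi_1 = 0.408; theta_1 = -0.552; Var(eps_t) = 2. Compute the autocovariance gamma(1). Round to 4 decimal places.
\gamma(1) = -0.2677

Multiply the model equation by X_{t-k} and take expectations. With theta_0 = psi_0 = 1 and psi_j the MA(infinity) weights, this gives
  gamma(k) - sum_i phi_i gamma(k-i) = c_k,
  c_k = sigma^2 * sum_{j=k..q} theta_j psi_{j-k}   (c_k = 0 for k > q),
using gamma(-m) = gamma(m).
psi-weights needed (psi_j = theta_j + sum_i phi_i psi_{j-i}):
  psi_1 = theta_1 + phi_1 = -0.552 + (0.408) = -0.144
Right-hand sides:
  c_0 = sigma^2 (1 + theta_1 psi_1) = 2 * (1 + (-0.552)(-0.144)) = 2 * 1.079488 = 2.158976
  c_1 = sigma^2 theta_1 = 2 * (-0.552) = -1.104
  c_2 = 0
Equations for k = 0 and k = 1 (AR order 1):
  gamma(0) = phi_1 gamma(1) + c_0
  gamma(1) = phi_1 gamma(0) + c_1
Substituting the second into the first: gamma(0) (1 - phi_1^2) = c_0 + phi_1 c_1, so
  gamma(0) = (c_0 + phi_1 c_1) / (1 - phi_1^2) = (2.158976 + (0.408)(-1.104)) / (1 - (0.408)^2) = 1.708544 / 0.833536 = 2.049754.
  gamma(1) = phi_1 gamma(0) + c_1 = (0.408)(2.049754) + (-1.104) = -0.2677.
Therefore gamma(1) = -0.2677 (to 4 decimal places).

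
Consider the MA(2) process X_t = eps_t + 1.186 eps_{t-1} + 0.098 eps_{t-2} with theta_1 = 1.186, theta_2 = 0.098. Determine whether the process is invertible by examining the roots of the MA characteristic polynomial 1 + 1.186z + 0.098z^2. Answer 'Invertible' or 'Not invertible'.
\text{Not invertible}

The MA(q) characteristic polynomial is P(z) = 1 + 1.186z + 0.098z^2.
Invertibility requires all roots to lie outside the unit circle, i.e. |z| > 1 for every root.
Set 1 + (1.186) z + (0.098) z^2 = 0, i.e. a z^2 + b z + c = 0 with a = 0.098, b = 1.186, c = 1.
Discriminant D = b^2 - 4ac = (1.186)^2 - 4*(0.098)*1 = 1.406596 - (0.392) = 1.014596.
D >= 0, so the roots are real: z = (-b +/- sqrt(D)) / (2a) = (-1.186 +/- 1.007272) / (0.196).
  z_1 = (-1.186 + 1.007272) / (0.196) = -0.9119,   |z_1| = 0.9119.
  z_2 = (-1.186 - 1.007272) / (0.196) = -11.1902,   |z_2| = 11.1902.
Moduli of all roots: 0.9119, 11.1902.
All moduli strictly greater than 1? No.
Verdict: Not invertible.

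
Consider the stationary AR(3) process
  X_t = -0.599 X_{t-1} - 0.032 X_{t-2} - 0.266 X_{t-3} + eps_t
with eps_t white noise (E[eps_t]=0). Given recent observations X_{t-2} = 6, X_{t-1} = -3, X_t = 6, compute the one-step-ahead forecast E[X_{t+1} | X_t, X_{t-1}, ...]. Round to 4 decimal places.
E[X_{t+1} \mid \mathcal F_t] = -5.0940

For an AR(p) model X_t = c + sum_i phi_i X_{t-i} + eps_t, the
one-step-ahead conditional mean is
  E[X_{t+1} | X_t, ...] = c + sum_i phi_i X_{t+1-i}.
Substitute known values:
  E[X_{t+1} | ...] = (-0.599) * (6) + (-0.032) * (-3) + (-0.266) * (6)
                   = -5.0940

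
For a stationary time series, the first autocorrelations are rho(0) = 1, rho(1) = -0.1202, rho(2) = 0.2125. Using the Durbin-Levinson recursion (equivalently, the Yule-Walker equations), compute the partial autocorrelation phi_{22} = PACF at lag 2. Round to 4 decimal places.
\phi_{22} = 0.2010

The PACF at lag k is phi_{kk}, the last component of the solution
to the Yule-Walker system G_k phi = r_k where
  (G_k)_{ij} = rho(|i - j|), (r_k)_i = rho(i), i,j = 1..k.
Equivalently, Durbin-Levinson gives phi_{kk} iteratively:
  phi_{11} = rho(1)
  phi_{kk} = [rho(k) - sum_{j=1..k-1} phi_{k-1,j} rho(k-j)]
            / [1 - sum_{j=1..k-1} phi_{k-1,j} rho(j)],
  phi_{k,j} = phi_{k-1,j} - phi_{kk} phi_{k-1,k-j},  j = 1..k-1.
Step k = 1:
  phi_11 = rho(1) = -0.1202.
Step k = 2:
  phi_22 = [rho(2) - phi_11 rho(1)] / [1 - phi_11 rho(1)] = [0.2125 - (-0.1202)(-0.1202)] / [1 - (-0.1202)(-0.1202)]
         = 0.19805196 / 0.98555196 = 0.201.
Therefore phi_{22} = 0.2010.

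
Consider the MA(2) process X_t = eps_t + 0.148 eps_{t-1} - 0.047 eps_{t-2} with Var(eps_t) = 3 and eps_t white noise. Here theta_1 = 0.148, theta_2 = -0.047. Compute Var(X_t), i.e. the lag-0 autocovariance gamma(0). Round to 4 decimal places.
\gamma(0) = 3.0723

For an MA(q) process X_t = eps_t + sum_i theta_i eps_{t-i} with
Var(eps_t) = sigma^2, the variance is
  gamma(0) = sigma^2 * (1 + sum_i theta_i^2).
  sum_i theta_i^2 = (0.148)^2 + (-0.047)^2 = 0.021904 + 0.002209 = 0.024113.
  gamma(0) = 3 * (1 + 0.024113) = 3 * 1.024113 = 3.072339, which rounds to 3.0723.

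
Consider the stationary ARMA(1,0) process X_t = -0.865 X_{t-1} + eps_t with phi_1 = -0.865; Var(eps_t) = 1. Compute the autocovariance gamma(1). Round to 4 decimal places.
\gamma(1) = -3.4356

Multiply the model equation by X_{t-k} and take expectations. With theta_0 = psi_0 = 1 and psi_j the MA(infinity) weights, this gives
  gamma(k) - sum_i phi_i gamma(k-i) = c_k,
  c_k = sigma^2 * sum_{j=k..q} theta_j psi_{j-k}   (c_k = 0 for k > q),
using gamma(-m) = gamma(m).
Pure AR (q = 0): c_0 = sigma^2 = 1, c_k = 0 for k >= 1.
Equations for k = 0 and k = 1 (AR order 1):
  gamma(0) = phi_1 gamma(1) + c_0
  gamma(1) = phi_1 gamma(0) + c_1
Substituting the second into the first: gamma(0) (1 - phi_1^2) = c_0 + phi_1 c_1, so
  gamma(0) = c_0 / (1 - phi_1^2) = 1 / (1 - (-0.865)^2) = 1 / 0.251775 = 3.9718.
  gamma(1) = phi_1 gamma(0) = (-0.865)(3.9718) = -3.435607.
Therefore gamma(1) = -3.4356 (to 4 decimal places).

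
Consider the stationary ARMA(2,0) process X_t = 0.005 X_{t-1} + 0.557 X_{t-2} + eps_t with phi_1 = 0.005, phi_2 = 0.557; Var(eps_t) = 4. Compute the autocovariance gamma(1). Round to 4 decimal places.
\gamma(1) = 0.0655

Multiply the model equation by X_{t-k} and take expectations. With theta_0 = psi_0 = 1 and psi_j the MA(infinity) weights, this gives
  gamma(k) - sum_i phi_i gamma(k-i) = c_k,
  c_k = sigma^2 * sum_{j=k..q} theta_j psi_{j-k}   (c_k = 0 for k > q),
using gamma(-m) = gamma(m).
Pure AR (q = 0): c_0 = sigma^2 = 4, c_k = 0 for k >= 1.
Equations for k = 0, 1, 2 (AR order 2, c_2 = 0):
  (E0) gamma(0) = phi_1 gamma(1) + phi_2 gamma(2) + c_0
  (E1) gamma(1) = phi_1 gamma(0) + phi_2 gamma(1) + c_1
  (E2) gamma(2) = phi_1 gamma(1) + phi_2 gamma(0)
From (E1): gamma(1) = A gamma(0) + B with
  A = phi_1 / (1 - phi_2) = 0.005 / 0.443 = 0.011287,   B = c_1 / (1 - phi_2) = 0 / 0.443 = 0.
Insert (E2) into (E0): gamma(0) (1 - phi_2^2) = phi_1 (1 + phi_2) gamma(1) + c_0.
  phi_1 (1 + phi_2) = (0.005)(1.557) = 0.007785,   1 - phi_2^2 = 0.689751.
Replace gamma(1) by A gamma(0) + B and collect gamma(0):
  gamma(0) [0.689751 - (0.007785)(0.011287)] = c_0 = 4
  gamma(0) * 0.689663 = 4
  gamma(0) = 4 / 0.689663 = 5.799933.
  gamma(1) = A gamma(0) = (0.011287)(5.799933) = 0.065462.
Therefore gamma(1) = 0.0655 (to 4 decimal places).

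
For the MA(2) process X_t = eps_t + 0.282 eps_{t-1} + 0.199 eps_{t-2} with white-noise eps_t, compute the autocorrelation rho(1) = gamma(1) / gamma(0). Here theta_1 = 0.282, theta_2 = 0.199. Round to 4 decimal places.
\rho(1) = 0.3021

For an MA(q) process with theta_0 = 1, the autocovariance is
  gamma(k) = sigma^2 * sum_{i=0..q-k} theta_i * theta_{i+k},
and rho(k) = gamma(k) / gamma(0). Sigma^2 cancels.
  numerator   = (1)*(0.282) + (0.282)*(0.199) = 0.338118.
  denominator = (1)^2 + (0.282)^2 + (0.199)^2 = 1.119125.
  rho(1) = 0.338118 / 1.119125 = 0.3021.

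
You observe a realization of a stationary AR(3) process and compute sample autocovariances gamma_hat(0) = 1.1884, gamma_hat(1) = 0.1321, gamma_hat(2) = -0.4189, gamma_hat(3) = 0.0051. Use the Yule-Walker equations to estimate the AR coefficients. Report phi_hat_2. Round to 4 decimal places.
\hat\phi_{2} = -0.3871

The Yule-Walker equations for an AR(p) process read, in matrix form,
  Gamma_p phi = r_p,   with   (Gamma_p)_{ij} = gamma(|i - j|),
                       (r_p)_i = gamma(i),   i,j = 1..p.
Substitute the sample gammas (Toeplitz matrix and right-hand side of size 3):
  Gamma_p = [[1.1884, 0.1321, -0.4189], [0.1321, 1.1884, 0.1321], [-0.4189, 0.1321, 1.1884]]
  r_p     = [0.1321, -0.4189, 0.0051]
Written out (R1..R3):
  (R1) 1.1884 phi_1 + 0.1321 phi_2 - 0.4189 phi_3 = 0.1321
  (R2) 0.1321 phi_1 + 1.1884 phi_2 + 0.1321 phi_3 = -0.4189
  (R3) -0.4189 phi_1 + 0.1321 phi_2 + 1.1884 phi_3 = 0.0051
Gaussian elimination:
  R2 <- R2 - (0.1321/1.1884) R1 = R2 - (0.111158) R1:  1.173716 phi_2 + 0.178664 phi_3 = -0.433584
  R3 <- R3 - (-0.4189/1.1884) R1 = R3 - (-0.352491) R1:  0.178664 phi_2 + 1.040742 phi_3 = 0.051664
  R3 <- R3 - (0.178664/1.173716) R2 = R3 - (0.152221) R2:  1.013545 phi_3 = 0.117665
Back-substitution:
  phi_hat_3 = 0.117665 / 1.013545 = 0.116092
  phi_hat_2 = (-0.433584 - (0.178664)(0.116092)) / 1.173716 = -0.387083
  phi_hat_1 = (0.1321 - (0.1321)(-0.387083) - (-0.4189)(0.116092)) / 1.1884 = 0.195107
So phi_hat = [0.1951, -0.3871, 0.1161].
Therefore phi_hat_2 = -0.3871.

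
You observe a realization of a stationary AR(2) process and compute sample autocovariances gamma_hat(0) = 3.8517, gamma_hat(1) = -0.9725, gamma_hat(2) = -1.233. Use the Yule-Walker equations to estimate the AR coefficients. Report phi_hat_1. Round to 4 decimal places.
\hat\phi_{1} = -0.3560

The Yule-Walker equations for an AR(p) process read, in matrix form,
  Gamma_p phi = r_p,   with   (Gamma_p)_{ij} = gamma(|i - j|),
                       (r_p)_i = gamma(i),   i,j = 1..p.
Substitute the sample gammas (Toeplitz matrix and right-hand side of size 2):
  Gamma_p = [[3.8517, -0.9725], [-0.9725, 3.8517]]
  r_p     = [-0.9725, -1.233]
Written out:
  3.8517 phi_1 - 0.9725 phi_2 = -0.9725
  -0.9725 phi_1 + 3.8517 phi_2 = -1.233
Solve by Cramer's rule:
  det = gamma(0)^2 - gamma(1)^2 = (3.8517)^2 - (-0.9725)^2 = 14.83559289 - 0.94575625 = 13.88983664
  phi_hat_1 = [gamma(1) gamma(0) - gamma(1) gamma(2)] / det = [(-0.9725)(3.8517) - (-0.9725)(-1.233)] / 13.88983664 = -4.94487075 / 13.88983664 = -0.356
  phi_hat_2 = [gamma(0) gamma(2) - gamma(1)^2] / det = [(3.8517)(-1.233) - (-0.9725)^2] / 13.88983664 = -5.69490235 / 13.88983664 = -0.41
So phi_hat = [-0.3560, -0.4100].
Therefore phi_hat_1 = -0.3560.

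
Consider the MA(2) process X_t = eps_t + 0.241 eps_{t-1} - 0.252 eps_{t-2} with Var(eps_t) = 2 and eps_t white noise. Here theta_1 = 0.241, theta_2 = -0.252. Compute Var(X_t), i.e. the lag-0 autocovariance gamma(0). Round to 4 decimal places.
\gamma(0) = 2.2432

For an MA(q) process X_t = eps_t + sum_i theta_i eps_{t-i} with
Var(eps_t) = sigma^2, the variance is
  gamma(0) = sigma^2 * (1 + sum_i theta_i^2).
  sum_i theta_i^2 = (0.241)^2 + (-0.252)^2 = 0.058081 + 0.063504 = 0.121585.
  gamma(0) = 2 * (1 + 0.121585) = 2 * 1.121585 = 2.24317, which rounds to 2.2432.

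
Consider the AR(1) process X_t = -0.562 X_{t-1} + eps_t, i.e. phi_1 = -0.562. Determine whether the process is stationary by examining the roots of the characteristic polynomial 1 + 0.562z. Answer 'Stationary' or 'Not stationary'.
\text{Stationary}

The AR(p) characteristic polynomial is P(z) = 1 + 0.562z.
Stationarity requires all roots to lie outside the unit circle, i.e. |z| > 1 for every root.
This is linear in z: 1 + (0.562) z = 0  =>  z = -1/(0.562) = -1.779359,  |z| = 1.779359.
Moduli of all roots: 1.7794.
All moduli strictly greater than 1? Yes.
Verdict: Stationary.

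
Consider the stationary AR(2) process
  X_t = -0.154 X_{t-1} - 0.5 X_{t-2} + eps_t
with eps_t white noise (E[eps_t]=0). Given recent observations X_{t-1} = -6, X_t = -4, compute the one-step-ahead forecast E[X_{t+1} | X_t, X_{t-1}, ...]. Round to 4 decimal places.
E[X_{t+1} \mid \mathcal F_t] = 3.6160

For an AR(p) model X_t = c + sum_i phi_i X_{t-i} + eps_t, the
one-step-ahead conditional mean is
  E[X_{t+1} | X_t, ...] = c + sum_i phi_i X_{t+1-i}.
Substitute known values:
  E[X_{t+1} | ...] = (-0.154) * (-4) + (-0.5) * (-6)
                   = 3.6160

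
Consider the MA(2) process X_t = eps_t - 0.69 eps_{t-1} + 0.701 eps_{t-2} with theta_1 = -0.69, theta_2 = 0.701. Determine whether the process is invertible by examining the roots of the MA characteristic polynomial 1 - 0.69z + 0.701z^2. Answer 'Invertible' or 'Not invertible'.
\text{Invertible}

The MA(q) characteristic polynomial is P(z) = 1 - 0.69z + 0.701z^2.
Invertibility requires all roots to lie outside the unit circle, i.e. |z| > 1 for every root.
Set 1 + (-0.69) z + (0.701) z^2 = 0, i.e. a z^2 + b z + c = 0 with a = 0.701, b = -0.69, c = 1.
Discriminant D = b^2 - 4ac = (-0.69)^2 - 4*(0.701)*1 = 0.4761 - (2.804) = -2.3279.
D < 0, so the roots are the complex-conjugate pair z = (-b +/- i sqrt(-D)) / (2a) = 0.4922 +/- 1.0883i.
For a conjugate pair |z|^2 = z * conj(z) = (product of roots) = c/a = 1/(0.701) = 1.426534, so |z| = sqrt(1.426534) = 1.1944 for both roots.
Moduli of all roots: 1.1944, 1.1944.
All moduli strictly greater than 1? Yes.
Verdict: Invertible.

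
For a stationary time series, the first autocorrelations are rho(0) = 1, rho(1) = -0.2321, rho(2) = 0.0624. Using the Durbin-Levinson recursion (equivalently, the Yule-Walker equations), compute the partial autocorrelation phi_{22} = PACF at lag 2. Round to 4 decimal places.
\phi_{22} = 0.0090

The PACF at lag k is phi_{kk}, the last component of the solution
to the Yule-Walker system G_k phi = r_k where
  (G_k)_{ij} = rho(|i - j|), (r_k)_i = rho(i), i,j = 1..k.
Equivalently, Durbin-Levinson gives phi_{kk} iteratively:
  phi_{11} = rho(1)
  phi_{kk} = [rho(k) - sum_{j=1..k-1} phi_{k-1,j} rho(k-j)]
            / [1 - sum_{j=1..k-1} phi_{k-1,j} rho(j)],
  phi_{k,j} = phi_{k-1,j} - phi_{kk} phi_{k-1,k-j},  j = 1..k-1.
Step k = 1:
  phi_11 = rho(1) = -0.2321.
Step k = 2:
  phi_22 = [rho(2) - phi_11 rho(1)] / [1 - phi_11 rho(1)] = [0.0624 - (-0.2321)(-0.2321)] / [1 - (-0.2321)(-0.2321)]
         = 0.00852959 / 0.94612959 = 0.009.
Therefore phi_{22} = 0.0090.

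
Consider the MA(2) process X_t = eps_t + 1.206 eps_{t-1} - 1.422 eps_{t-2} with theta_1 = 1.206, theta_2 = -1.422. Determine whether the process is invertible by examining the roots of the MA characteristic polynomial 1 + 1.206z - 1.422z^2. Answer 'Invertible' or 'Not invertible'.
\text{Not invertible}

The MA(q) characteristic polynomial is P(z) = 1 + 1.206z - 1.422z^2.
Invertibility requires all roots to lie outside the unit circle, i.e. |z| > 1 for every root.
Set 1 + (1.206) z + (-1.422) z^2 = 0, i.e. a z^2 + b z + c = 0 with a = -1.422, b = 1.206, c = 1.
Discriminant D = b^2 - 4ac = (1.206)^2 - 4*(-1.422)*1 = 1.454436 - (-5.688) = 7.142436.
D >= 0, so the roots are real: z = (-b +/- sqrt(D)) / (2a) = (-1.206 +/- 2.672534) / (-2.844).
  z_1 = (-1.206 + 2.672534) / (-2.844) = -0.5157,   |z_1| = 0.5157.
  z_2 = (-1.206 - 2.672534) / (-2.844) = 1.3638,   |z_2| = 1.3638.
Moduli of all roots: 0.5157, 1.3638.
All moduli strictly greater than 1? No.
Verdict: Not invertible.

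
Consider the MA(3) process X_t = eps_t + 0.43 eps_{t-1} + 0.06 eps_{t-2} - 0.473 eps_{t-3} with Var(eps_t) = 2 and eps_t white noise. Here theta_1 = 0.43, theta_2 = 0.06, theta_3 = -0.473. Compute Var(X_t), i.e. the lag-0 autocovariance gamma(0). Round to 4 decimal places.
\gamma(0) = 2.8245

For an MA(q) process X_t = eps_t + sum_i theta_i eps_{t-i} with
Var(eps_t) = sigma^2, the variance is
  gamma(0) = sigma^2 * (1 + sum_i theta_i^2).
  sum_i theta_i^2 = (0.43)^2 + (0.06)^2 + (-0.473)^2 = 0.1849 + 0.0036 + 0.223729 = 0.412229.
  gamma(0) = 2 * (1 + 0.412229) = 2 * 1.412229 = 2.824458, which rounds to 2.8245.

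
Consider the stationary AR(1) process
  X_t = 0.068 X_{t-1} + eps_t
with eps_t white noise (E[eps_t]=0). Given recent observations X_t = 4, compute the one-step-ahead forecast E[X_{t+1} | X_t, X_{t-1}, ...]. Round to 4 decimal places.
E[X_{t+1} \mid \mathcal F_t] = 0.2720

For an AR(p) model X_t = c + sum_i phi_i X_{t-i} + eps_t, the
one-step-ahead conditional mean is
  E[X_{t+1} | X_t, ...] = c + sum_i phi_i X_{t+1-i}.
Substitute known values:
  E[X_{t+1} | ...] = (0.068) * (4)
                   = 0.2720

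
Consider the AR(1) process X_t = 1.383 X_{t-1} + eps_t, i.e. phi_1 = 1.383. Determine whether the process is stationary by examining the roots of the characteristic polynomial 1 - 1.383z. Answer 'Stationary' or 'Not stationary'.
\text{Not stationary}

The AR(p) characteristic polynomial is P(z) = 1 - 1.383z.
Stationarity requires all roots to lie outside the unit circle, i.e. |z| > 1 for every root.
This is linear in z: 1 + (-1.383) z = 0  =>  z = -1/(-1.383) = 0.723066,  |z| = 0.723066.
Moduli of all roots: 0.7231.
All moduli strictly greater than 1? No.
Verdict: Not stationary.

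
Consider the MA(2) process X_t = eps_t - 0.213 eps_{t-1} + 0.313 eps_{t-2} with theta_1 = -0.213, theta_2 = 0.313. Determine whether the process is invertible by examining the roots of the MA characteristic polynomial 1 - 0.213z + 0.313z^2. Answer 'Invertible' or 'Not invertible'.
\text{Invertible}

The MA(q) characteristic polynomial is P(z) = 1 - 0.213z + 0.313z^2.
Invertibility requires all roots to lie outside the unit circle, i.e. |z| > 1 for every root.
Set 1 + (-0.213) z + (0.313) z^2 = 0, i.e. a z^2 + b z + c = 0 with a = 0.313, b = -0.213, c = 1.
Discriminant D = b^2 - 4ac = (-0.213)^2 - 4*(0.313)*1 = 0.045369 - (1.252) = -1.206631.
D < 0, so the roots are the complex-conjugate pair z = (-b +/- i sqrt(-D)) / (2a) = 0.3403 +/- 1.7547i.
For a conjugate pair |z|^2 = z * conj(z) = (product of roots) = c/a = 1/(0.313) = 3.194888, so |z| = sqrt(3.194888) = 1.7874 for both roots.
Moduli of all roots: 1.7874, 1.7874.
All moduli strictly greater than 1? Yes.
Verdict: Invertible.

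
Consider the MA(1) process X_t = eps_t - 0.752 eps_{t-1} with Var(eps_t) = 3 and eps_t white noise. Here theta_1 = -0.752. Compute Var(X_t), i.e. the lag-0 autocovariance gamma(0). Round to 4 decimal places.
\gamma(0) = 4.6965

For an MA(q) process X_t = eps_t + sum_i theta_i eps_{t-i} with
Var(eps_t) = sigma^2, the variance is
  gamma(0) = sigma^2 * (1 + sum_i theta_i^2).
  sum_i theta_i^2 = (-0.752)^2 = 0.565504.
  gamma(0) = 3 * (1 + 0.565504) = 3 * 1.565504 = 4.696512, which rounds to 4.6965.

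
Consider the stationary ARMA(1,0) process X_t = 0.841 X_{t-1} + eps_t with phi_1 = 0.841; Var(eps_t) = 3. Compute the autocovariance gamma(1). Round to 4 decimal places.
\gamma(1) = 8.6192

Multiply the model equation by X_{t-k} and take expectations. With theta_0 = psi_0 = 1 and psi_j the MA(infinity) weights, this gives
  gamma(k) - sum_i phi_i gamma(k-i) = c_k,
  c_k = sigma^2 * sum_{j=k..q} theta_j psi_{j-k}   (c_k = 0 for k > q),
using gamma(-m) = gamma(m).
Pure AR (q = 0): c_0 = sigma^2 = 3, c_k = 0 for k >= 1.
Equations for k = 0 and k = 1 (AR order 1):
  gamma(0) = phi_1 gamma(1) + c_0
  gamma(1) = phi_1 gamma(0) + c_1
Substituting the second into the first: gamma(0) (1 - phi_1^2) = c_0 + phi_1 c_1, so
  gamma(0) = c_0 / (1 - phi_1^2) = 3 / (1 - (0.841)^2) = 3 / 0.292719 = 10.248737.
  gamma(1) = phi_1 gamma(0) = (0.841)(10.248737) = 8.619188.
Therefore gamma(1) = 8.6192 (to 4 decimal places).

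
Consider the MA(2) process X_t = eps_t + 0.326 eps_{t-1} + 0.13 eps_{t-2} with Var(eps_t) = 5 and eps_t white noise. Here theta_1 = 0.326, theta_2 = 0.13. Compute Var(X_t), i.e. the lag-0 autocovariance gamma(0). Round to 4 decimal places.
\gamma(0) = 5.6159

For an MA(q) process X_t = eps_t + sum_i theta_i eps_{t-i} with
Var(eps_t) = sigma^2, the variance is
  gamma(0) = sigma^2 * (1 + sum_i theta_i^2).
  sum_i theta_i^2 = (0.326)^2 + (0.13)^2 = 0.106276 + 0.0169 = 0.123176.
  gamma(0) = 5 * (1 + 0.123176) = 5 * 1.123176 = 5.61588, which rounds to 5.6159.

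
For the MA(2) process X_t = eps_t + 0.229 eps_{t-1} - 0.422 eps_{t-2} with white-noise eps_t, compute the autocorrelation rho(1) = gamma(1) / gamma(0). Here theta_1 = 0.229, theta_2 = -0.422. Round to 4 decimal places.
\rho(1) = 0.1076

For an MA(q) process with theta_0 = 1, the autocovariance is
  gamma(k) = sigma^2 * sum_{i=0..q-k} theta_i * theta_{i+k},
and rho(k) = gamma(k) / gamma(0). Sigma^2 cancels.
  numerator   = (1)*(0.229) + (0.229)*(-0.422) = 0.132362.
  denominator = (1)^2 + (0.229)^2 + (-0.422)^2 = 1.230525.
  rho(1) = 0.132362 / 1.230525 = 0.1076.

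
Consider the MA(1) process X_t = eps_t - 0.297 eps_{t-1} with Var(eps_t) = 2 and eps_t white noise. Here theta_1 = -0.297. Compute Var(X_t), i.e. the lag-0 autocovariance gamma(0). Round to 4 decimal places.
\gamma(0) = 2.1764

For an MA(q) process X_t = eps_t + sum_i theta_i eps_{t-i} with
Var(eps_t) = sigma^2, the variance is
  gamma(0) = sigma^2 * (1 + sum_i theta_i^2).
  sum_i theta_i^2 = (-0.297)^2 = 0.088209.
  gamma(0) = 2 * (1 + 0.088209) = 2 * 1.088209 = 2.176418, which rounds to 2.1764.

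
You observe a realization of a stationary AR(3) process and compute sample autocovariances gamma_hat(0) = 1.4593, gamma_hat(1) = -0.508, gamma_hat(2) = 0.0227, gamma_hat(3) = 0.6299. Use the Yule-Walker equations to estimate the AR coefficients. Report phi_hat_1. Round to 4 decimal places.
\hat\phi_{1} = -0.3350

The Yule-Walker equations for an AR(p) process read, in matrix form,
  Gamma_p phi = r_p,   with   (Gamma_p)_{ij} = gamma(|i - j|),
                       (r_p)_i = gamma(i),   i,j = 1..p.
Substitute the sample gammas (Toeplitz matrix and right-hand side of size 3):
  Gamma_p = [[1.4593, -0.508, 0.0227], [-0.508, 1.4593, -0.508], [0.0227, -0.508, 1.4593]]
  r_p     = [-0.508, 0.0227, 0.6299]
Written out (R1..R3):
  (R1) 1.4593 phi_1 - 0.508 phi_2 + 0.0227 phi_3 = -0.508
  (R2) -0.508 phi_1 + 1.4593 phi_2 - 0.508 phi_3 = 0.0227
  (R3) 0.0227 phi_1 - 0.508 phi_2 + 1.4593 phi_3 = 0.6299
Gaussian elimination:
  R2 <- R2 - (-0.508/1.4593) R1 = R2 - (-0.348112) R1:  1.282459 phi_2 - 0.500098 phi_3 = -0.154141
  R3 <- R3 - (0.0227/1.4593) R1 = R3 - (0.015555) R1:  -0.500098 phi_2 + 1.458947 phi_3 = 0.637802
  R3 <- R3 - (-0.500098/1.282459) R2 = R3 - (-0.389952) R2:  1.263933 phi_3 = 0.577695
Back-substitution:
  phi_hat_3 = 0.577695 / 1.263933 = 0.457061
  phi_hat_2 = (-0.154141 - (-0.500098)(0.457061)) / 1.282459 = 0.05804
  phi_hat_1 = (-0.508 - (-0.508)(0.05804) - (0.0227)(0.457061)) / 1.4593 = -0.335017
So phi_hat = [-0.3350, 0.0580, 0.4571].
Therefore phi_hat_1 = -0.3350.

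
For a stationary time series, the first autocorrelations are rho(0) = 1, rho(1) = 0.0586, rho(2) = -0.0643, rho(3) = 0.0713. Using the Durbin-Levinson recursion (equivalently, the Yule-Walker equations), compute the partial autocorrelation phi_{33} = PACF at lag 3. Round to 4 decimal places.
\phi_{33} = 0.0799

The PACF at lag k is phi_{kk}, the last component of the solution
to the Yule-Walker system G_k phi = r_k where
  (G_k)_{ij} = rho(|i - j|), (r_k)_i = rho(i), i,j = 1..k.
Equivalently, Durbin-Levinson gives phi_{kk} iteratively:
  phi_{11} = rho(1)
  phi_{kk} = [rho(k) - sum_{j=1..k-1} phi_{k-1,j} rho(k-j)]
            / [1 - sum_{j=1..k-1} phi_{k-1,j} rho(j)],
  phi_{k,j} = phi_{k-1,j} - phi_{kk} phi_{k-1,k-j},  j = 1..k-1.
Step k = 1:
  phi_11 = rho(1) = 0.0586.
Step k = 2:
  phi_22 = [rho(2) - phi_11 rho(1)] / [1 - phi_11 rho(1)] = [-0.0643 - (0.0586)(0.0586)] / [1 - (0.0586)(0.0586)]
         = -0.06773396 / 0.99656604 = -0.067967.
  Update: phi_21 = phi_11 - phi_22 phi_11 = 0.0586 - (-0.067967)(0.0586) = 0.062583.
Step k = 3:
  phi_33 = [rho(3) - phi_21 rho(2) - phi_22 rho(1)] / [1 - phi_21 rho(1) - phi_22 rho(2)]
    numerator   = 0.0713 - (0.062583)(-0.0643) - (-0.067967)(0.0586) = 0.07930697
    denominator = 1 - (0.062583)(0.0586) - (-0.067967)(-0.0643) = 0.99196234
  phi_33 = 0.07930697 / 0.99196234 = 0.0799.
Therefore phi_{33} = 0.0799.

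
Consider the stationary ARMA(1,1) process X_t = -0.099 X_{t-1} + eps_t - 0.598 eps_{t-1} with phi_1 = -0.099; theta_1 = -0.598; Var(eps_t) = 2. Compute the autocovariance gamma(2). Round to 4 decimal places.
\gamma(2) = 0.1476

Multiply the model equation by X_{t-k} and take expectations. With theta_0 = psi_0 = 1 and psi_j the MA(infinity) weights, this gives
  gamma(k) - sum_i phi_i gamma(k-i) = c_k,
  c_k = sigma^2 * sum_{j=k..q} theta_j psi_{j-k}   (c_k = 0 for k > q),
using gamma(-m) = gamma(m).
psi-weights needed (psi_j = theta_j + sum_i phi_i psi_{j-i}):
  psi_1 = theta_1 + phi_1 = -0.598 + (-0.099) = -0.697
Right-hand sides:
  c_0 = sigma^2 (1 + theta_1 psi_1) = 2 * (1 + (-0.598)(-0.697)) = 2 * 1.416806 = 2.833612
  c_1 = sigma^2 theta_1 = 2 * (-0.598) = -1.196
  c_2 = 0
Equations for k = 0 and k = 1 (AR order 1):
  gamma(0) = phi_1 gamma(1) + c_0
  gamma(1) = phi_1 gamma(0) + c_1
Substituting the second into the first: gamma(0) (1 - phi_1^2) = c_0 + phi_1 c_1, so
  gamma(0) = (c_0 + phi_1 c_1) / (1 - phi_1^2) = (2.833612 + (-0.099)(-1.196)) / (1 - (-0.099)^2) = 2.952016 / 0.990199 = 2.981235.
  gamma(1) = phi_1 gamma(0) + c_1 = (-0.099)(2.981235) + (-1.196) = -1.491142.
For k = 2 (> q): gamma(2) = phi_1 gamma(1) = (-0.099)(-1.491142) = 0.147623.
Therefore gamma(2) = 0.1476 (to 4 decimal places).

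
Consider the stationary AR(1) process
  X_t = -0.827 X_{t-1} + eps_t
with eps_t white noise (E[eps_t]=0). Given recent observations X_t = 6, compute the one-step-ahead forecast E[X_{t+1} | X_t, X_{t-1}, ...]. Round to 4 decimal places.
E[X_{t+1} \mid \mathcal F_t] = -4.9620

For an AR(p) model X_t = c + sum_i phi_i X_{t-i} + eps_t, the
one-step-ahead conditional mean is
  E[X_{t+1} | X_t, ...] = c + sum_i phi_i X_{t+1-i}.
Substitute known values:
  E[X_{t+1} | ...] = (-0.827) * (6)
                   = -4.9620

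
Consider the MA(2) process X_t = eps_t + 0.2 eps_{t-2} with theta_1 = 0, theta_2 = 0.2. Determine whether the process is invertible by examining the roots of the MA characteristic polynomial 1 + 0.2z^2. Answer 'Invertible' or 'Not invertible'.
\text{Invertible}

The MA(q) characteristic polynomial is P(z) = 1 + 0.2z^2.
Invertibility requires all roots to lie outside the unit circle, i.e. |z| > 1 for every root.
Set 1 + (0) z + (0.2) z^2 = 0, i.e. a z^2 + b z + c = 0 with a = 0.2, b = 0, c = 1.
Discriminant D = b^2 - 4ac = (0)^2 - 4*(0.2)*1 = 0 - (0.8) = -0.8.
D < 0, so the roots are the complex-conjugate pair z = (-b +/- i sqrt(-D)) / (2a) = 0 +/- 2.2361i.
For a conjugate pair |z|^2 = z * conj(z) = (product of roots) = c/a = 1/(0.2) = 5, so |z| = sqrt(5) = 2.2361 for both roots.
Moduli of all roots: 2.2361, 2.2361.
All moduli strictly greater than 1? Yes.
Verdict: Invertible.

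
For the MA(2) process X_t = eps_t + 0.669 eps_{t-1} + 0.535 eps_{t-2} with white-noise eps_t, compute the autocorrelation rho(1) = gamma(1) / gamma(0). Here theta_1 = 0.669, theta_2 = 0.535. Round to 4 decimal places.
\rho(1) = 0.5923

For an MA(q) process with theta_0 = 1, the autocovariance is
  gamma(k) = sigma^2 * sum_{i=0..q-k} theta_i * theta_{i+k},
and rho(k) = gamma(k) / gamma(0). Sigma^2 cancels.
  numerator   = (1)*(0.669) + (0.669)*(0.535) = 1.026915.
  denominator = (1)^2 + (0.669)^2 + (0.535)^2 = 1.733786.
  rho(1) = 1.026915 / 1.733786 = 0.5923.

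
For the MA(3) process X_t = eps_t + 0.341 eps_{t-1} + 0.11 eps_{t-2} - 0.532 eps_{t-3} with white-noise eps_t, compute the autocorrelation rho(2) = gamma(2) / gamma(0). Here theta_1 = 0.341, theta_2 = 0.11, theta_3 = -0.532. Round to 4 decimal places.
\rho(2) = -0.0506

For an MA(q) process with theta_0 = 1, the autocovariance is
  gamma(k) = sigma^2 * sum_{i=0..q-k} theta_i * theta_{i+k},
and rho(k) = gamma(k) / gamma(0). Sigma^2 cancels.
  numerator   = (1)*(0.11) + (0.341)*(-0.532) = -0.071412.
  denominator = (1)^2 + (0.341)^2 + (0.11)^2 + (-0.532)^2 = 1.411405.
  rho(2) = -0.071412 / 1.411405 = -0.0506.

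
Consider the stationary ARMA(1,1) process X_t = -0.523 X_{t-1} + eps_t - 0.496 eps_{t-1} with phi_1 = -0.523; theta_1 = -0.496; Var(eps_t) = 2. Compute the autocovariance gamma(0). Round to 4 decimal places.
\gamma(0) = 4.8586

Multiply the model equation by X_{t-k} and take expectations. With theta_0 = psi_0 = 1 and psi_j the MA(infinity) weights, this gives
  gamma(k) - sum_i phi_i gamma(k-i) = c_k,
  c_k = sigma^2 * sum_{j=k..q} theta_j psi_{j-k}   (c_k = 0 for k > q),
using gamma(-m) = gamma(m).
psi-weights needed (psi_j = theta_j + sum_i phi_i psi_{j-i}):
  psi_1 = theta_1 + phi_1 = -0.496 + (-0.523) = -1.019
Right-hand sides:
  c_0 = sigma^2 (1 + theta_1 psi_1) = 2 * (1 + (-0.496)(-1.019)) = 2 * 1.505424 = 3.010848
  c_1 = sigma^2 theta_1 = 2 * (-0.496) = -0.992
  c_2 = 0
Equations for k = 0 and k = 1 (AR order 1):
  gamma(0) = phi_1 gamma(1) + c_0
  gamma(1) = phi_1 gamma(0) + c_1
Substituting the second into the first: gamma(0) (1 - phi_1^2) = c_0 + phi_1 c_1, so
  gamma(0) = (c_0 + phi_1 c_1) / (1 - phi_1^2) = (3.010848 + (-0.523)(-0.992)) / (1 - (-0.523)^2) = 3.529664 / 0.726471 = 4.858644.
Therefore gamma(0) = 4.8586 (to 4 decimal places).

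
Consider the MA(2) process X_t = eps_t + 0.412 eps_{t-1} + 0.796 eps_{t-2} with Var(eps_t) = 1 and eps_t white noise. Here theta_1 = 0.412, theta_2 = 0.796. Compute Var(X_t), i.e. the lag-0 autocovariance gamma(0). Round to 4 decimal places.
\gamma(0) = 1.8034

For an MA(q) process X_t = eps_t + sum_i theta_i eps_{t-i} with
Var(eps_t) = sigma^2, the variance is
  gamma(0) = sigma^2 * (1 + sum_i theta_i^2).
  sum_i theta_i^2 = (0.412)^2 + (0.796)^2 = 0.169744 + 0.633616 = 0.80336.
  gamma(0) = 1 * (1 + 0.80336) = 1 * 1.80336 = 1.80336, which rounds to 1.8034.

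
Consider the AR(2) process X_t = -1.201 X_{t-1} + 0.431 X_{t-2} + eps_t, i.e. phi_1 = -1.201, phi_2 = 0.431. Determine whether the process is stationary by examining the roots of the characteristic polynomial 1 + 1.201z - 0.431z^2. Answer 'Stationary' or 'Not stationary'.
\text{Not stationary}

The AR(p) characteristic polynomial is P(z) = 1 + 1.201z - 0.431z^2.
Stationarity requires all roots to lie outside the unit circle, i.e. |z| > 1 for every root.
Set 1 + (1.201) z + (-0.431) z^2 = 0, i.e. a z^2 + b z + c = 0 with a = -0.431, b = 1.201, c = 1.
Discriminant D = b^2 - 4ac = (1.201)^2 - 4*(-0.431)*1 = 1.442401 - (-1.724) = 3.166401.
D >= 0, so the roots are real: z = (-b +/- sqrt(D)) / (2a) = (-1.201 +/- 1.779438) / (-0.862).
  z_1 = (-1.201 + 1.779438) / (-0.862) = -0.671,   |z_1| = 0.671.
  z_2 = (-1.201 - 1.779438) / (-0.862) = 3.4576,   |z_2| = 3.4576.
Moduli of all roots: 0.6710, 3.4576.
All moduli strictly greater than 1? No.
Verdict: Not stationary.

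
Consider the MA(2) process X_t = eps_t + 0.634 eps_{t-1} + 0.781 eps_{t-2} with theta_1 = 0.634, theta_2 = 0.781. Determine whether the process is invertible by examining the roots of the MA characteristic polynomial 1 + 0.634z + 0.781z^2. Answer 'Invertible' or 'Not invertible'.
\text{Invertible}

The MA(q) characteristic polynomial is P(z) = 1 + 0.634z + 0.781z^2.
Invertibility requires all roots to lie outside the unit circle, i.e. |z| > 1 for every root.
Set 1 + (0.634) z + (0.781) z^2 = 0, i.e. a z^2 + b z + c = 0 with a = 0.781, b = 0.634, c = 1.
Discriminant D = b^2 - 4ac = (0.634)^2 - 4*(0.781)*1 = 0.401956 - (3.124) = -2.722044.
D < 0, so the roots are the complex-conjugate pair z = (-b +/- i sqrt(-D)) / (2a) = -0.4059 +/- 1.0562i.
For a conjugate pair |z|^2 = z * conj(z) = (product of roots) = c/a = 1/(0.781) = 1.28041, so |z| = sqrt(1.28041) = 1.1316 for both roots.
Moduli of all roots: 1.1316, 1.1316.
All moduli strictly greater than 1? Yes.
Verdict: Invertible.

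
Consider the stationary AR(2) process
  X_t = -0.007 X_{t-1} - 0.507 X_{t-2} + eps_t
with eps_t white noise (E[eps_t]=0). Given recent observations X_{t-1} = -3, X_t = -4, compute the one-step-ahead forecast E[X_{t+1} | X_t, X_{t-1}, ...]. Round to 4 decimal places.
E[X_{t+1} \mid \mathcal F_t] = 1.5490

For an AR(p) model X_t = c + sum_i phi_i X_{t-i} + eps_t, the
one-step-ahead conditional mean is
  E[X_{t+1} | X_t, ...] = c + sum_i phi_i X_{t+1-i}.
Substitute known values:
  E[X_{t+1} | ...] = (-0.007) * (-4) + (-0.507) * (-3)
                   = 1.5490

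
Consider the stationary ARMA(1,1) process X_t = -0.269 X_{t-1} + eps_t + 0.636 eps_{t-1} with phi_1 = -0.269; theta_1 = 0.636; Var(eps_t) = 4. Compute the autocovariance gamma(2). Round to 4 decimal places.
\gamma(2) = -0.3529

Multiply the model equation by X_{t-k} and take expectations. With theta_0 = psi_0 = 1 and psi_j the MA(infinity) weights, this gives
  gamma(k) - sum_i phi_i gamma(k-i) = c_k,
  c_k = sigma^2 * sum_{j=k..q} theta_j psi_{j-k}   (c_k = 0 for k > q),
using gamma(-m) = gamma(m).
psi-weights needed (psi_j = theta_j + sum_i phi_i psi_{j-i}):
  psi_1 = theta_1 + phi_1 = 0.636 + (-0.269) = 0.367
Right-hand sides:
  c_0 = sigma^2 (1 + theta_1 psi_1) = 4 * (1 + (0.636)(0.367)) = 4 * 1.233412 = 4.933648
  c_1 = sigma^2 theta_1 = 4 * (0.636) = 2.544
  c_2 = 0
Equations for k = 0 and k = 1 (AR order 1):
  gamma(0) = phi_1 gamma(1) + c_0
  gamma(1) = phi_1 gamma(0) + c_1
Substituting the second into the first: gamma(0) (1 - phi_1^2) = c_0 + phi_1 c_1, so
  gamma(0) = (c_0 + phi_1 c_1) / (1 - phi_1^2) = (4.933648 + (-0.269)(2.544)) / (1 - (-0.269)^2) = 4.249312 / 0.927639 = 4.580782.
  gamma(1) = phi_1 gamma(0) + c_1 = (-0.269)(4.580782) + (2.544) = 1.31177.
For k = 2 (> q): gamma(2) = phi_1 gamma(1) = (-0.269)(1.31177) = -0.352866.
Therefore gamma(2) = -0.3529 (to 4 decimal places).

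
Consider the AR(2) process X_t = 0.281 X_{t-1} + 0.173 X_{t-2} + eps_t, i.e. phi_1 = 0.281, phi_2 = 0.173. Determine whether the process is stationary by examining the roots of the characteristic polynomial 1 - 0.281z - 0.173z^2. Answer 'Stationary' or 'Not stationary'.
\text{Stationary}

The AR(p) characteristic polynomial is P(z) = 1 - 0.281z - 0.173z^2.
Stationarity requires all roots to lie outside the unit circle, i.e. |z| > 1 for every root.
Set 1 + (-0.281) z + (-0.173) z^2 = 0, i.e. a z^2 + b z + c = 0 with a = -0.173, b = -0.281, c = 1.
Discriminant D = b^2 - 4ac = (-0.281)^2 - 4*(-0.173)*1 = 0.078961 - (-0.692) = 0.770961.
D >= 0, so the roots are real: z = (-b +/- sqrt(D)) / (2a) = (0.281 +/- 0.878044) / (-0.346).
  z_1 = (0.281 + 0.878044) / (-0.346) = -3.3498,   |z_1| = 3.3498.
  z_2 = (0.281 - 0.878044) / (-0.346) = 1.7256,   |z_2| = 1.7256.
Moduli of all roots: 3.3498, 1.7256.
All moduli strictly greater than 1? Yes.
Verdict: Stationary.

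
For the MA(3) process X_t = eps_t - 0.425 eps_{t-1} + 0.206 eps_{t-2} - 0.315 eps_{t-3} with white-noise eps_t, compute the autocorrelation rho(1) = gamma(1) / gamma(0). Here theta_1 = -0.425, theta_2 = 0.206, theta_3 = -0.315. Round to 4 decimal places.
\rho(1) = -0.4367

For an MA(q) process with theta_0 = 1, the autocovariance is
  gamma(k) = sigma^2 * sum_{i=0..q-k} theta_i * theta_{i+k},
and rho(k) = gamma(k) / gamma(0). Sigma^2 cancels.
  numerator   = (1)*(-0.425) + (-0.425)*(0.206) + (0.206)*(-0.315) = -0.57744.
  denominator = (1)^2 + (-0.425)^2 + (0.206)^2 + (-0.315)^2 = 1.322286.
  rho(1) = -0.57744 / 1.322286 = -0.4367.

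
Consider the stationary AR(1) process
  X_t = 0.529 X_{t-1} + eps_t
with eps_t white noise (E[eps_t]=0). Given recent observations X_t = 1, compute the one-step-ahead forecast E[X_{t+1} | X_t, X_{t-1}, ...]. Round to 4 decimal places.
E[X_{t+1} \mid \mathcal F_t] = 0.5290

For an AR(p) model X_t = c + sum_i phi_i X_{t-i} + eps_t, the
one-step-ahead conditional mean is
  E[X_{t+1} | X_t, ...] = c + sum_i phi_i X_{t+1-i}.
Substitute known values:
  E[X_{t+1} | ...] = (0.529) * (1)
                   = 0.5290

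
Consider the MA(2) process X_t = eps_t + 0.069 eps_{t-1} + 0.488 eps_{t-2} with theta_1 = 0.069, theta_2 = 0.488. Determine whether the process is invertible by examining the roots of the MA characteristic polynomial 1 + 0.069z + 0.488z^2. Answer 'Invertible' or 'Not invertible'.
\text{Invertible}

The MA(q) characteristic polynomial is P(z) = 1 + 0.069z + 0.488z^2.
Invertibility requires all roots to lie outside the unit circle, i.e. |z| > 1 for every root.
Set 1 + (0.069) z + (0.488) z^2 = 0, i.e. a z^2 + b z + c = 0 with a = 0.488, b = 0.069, c = 1.
Discriminant D = b^2 - 4ac = (0.069)^2 - 4*(0.488)*1 = 0.004761 - (1.952) = -1.947239.
D < 0, so the roots are the complex-conjugate pair z = (-b +/- i sqrt(-D)) / (2a) = -0.0707 +/- 1.4297i.
For a conjugate pair |z|^2 = z * conj(z) = (product of roots) = c/a = 1/(0.488) = 2.04918, so |z| = sqrt(2.04918) = 1.4315 for both roots.
Moduli of all roots: 1.4315, 1.4315.
All moduli strictly greater than 1? Yes.
Verdict: Invertible.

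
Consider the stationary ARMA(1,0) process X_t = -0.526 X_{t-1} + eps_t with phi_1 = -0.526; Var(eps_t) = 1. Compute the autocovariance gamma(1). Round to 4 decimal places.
\gamma(1) = -0.7272

Multiply the model equation by X_{t-k} and take expectations. With theta_0 = psi_0 = 1 and psi_j the MA(infinity) weights, this gives
  gamma(k) - sum_i phi_i gamma(k-i) = c_k,
  c_k = sigma^2 * sum_{j=k..q} theta_j psi_{j-k}   (c_k = 0 for k > q),
using gamma(-m) = gamma(m).
Pure AR (q = 0): c_0 = sigma^2 = 1, c_k = 0 for k >= 1.
Equations for k = 0 and k = 1 (AR order 1):
  gamma(0) = phi_1 gamma(1) + c_0
  gamma(1) = phi_1 gamma(0) + c_1
Substituting the second into the first: gamma(0) (1 - phi_1^2) = c_0 + phi_1 c_1, so
  gamma(0) = c_0 / (1 - phi_1^2) = 1 / (1 - (-0.526)^2) = 1 / 0.723324 = 1.382506.
  gamma(1) = phi_1 gamma(0) = (-0.526)(1.382506) = -0.727198.
Therefore gamma(1) = -0.7272 (to 4 decimal places).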